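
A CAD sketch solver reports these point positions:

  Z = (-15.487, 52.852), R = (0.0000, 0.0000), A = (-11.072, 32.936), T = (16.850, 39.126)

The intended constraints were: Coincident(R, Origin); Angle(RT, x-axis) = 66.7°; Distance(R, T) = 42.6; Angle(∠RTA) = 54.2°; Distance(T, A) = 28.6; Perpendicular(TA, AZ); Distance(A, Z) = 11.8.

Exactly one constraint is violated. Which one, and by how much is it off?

Distance(A, Z) = 11.8 — off by 8.60.

R = (0.00, 0.00) ✓; RT at 66.70° ✓; |RT| = 42.60 ✓; ∠RTA = 54.20° ✓; |TA| = 28.60 ✓; ∠(TA, AZ) = 90.00° ✓; |AZ| = 20.40 ✗.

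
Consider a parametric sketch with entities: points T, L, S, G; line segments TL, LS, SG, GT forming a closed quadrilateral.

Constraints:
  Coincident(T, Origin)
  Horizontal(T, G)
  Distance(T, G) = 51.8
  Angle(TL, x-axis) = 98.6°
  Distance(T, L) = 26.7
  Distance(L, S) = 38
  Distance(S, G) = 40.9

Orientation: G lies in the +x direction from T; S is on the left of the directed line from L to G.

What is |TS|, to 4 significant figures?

48.79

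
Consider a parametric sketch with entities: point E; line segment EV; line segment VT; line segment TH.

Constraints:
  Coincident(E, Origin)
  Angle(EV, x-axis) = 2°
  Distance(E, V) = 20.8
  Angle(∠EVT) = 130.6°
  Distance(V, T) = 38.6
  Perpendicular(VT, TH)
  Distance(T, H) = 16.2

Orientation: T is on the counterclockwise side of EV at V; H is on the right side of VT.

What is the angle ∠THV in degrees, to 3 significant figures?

67.2°

E is at the origin; EV runs at 2.0° with length 20.8, so V = 20.8·(cos 2.0°, sin 2.0°) = (20.8, 0.726). ∠EVT = 130.6°, so VT runs at 2.0° + (180° − 130.6°) = 51.4° from the x-axis; with |VT| = 38.6, T = V + 38.6·(cos 51.4°, sin 51.4°) = (44.9, 30.9). VT ⟂ TH; with |TH| = 16.2 on the right of VT, H = T + 16.2·(0.782, -0.624) = (57.5, 20.8). Then cos ∠THV = HT·HV / (|HT||HV|), giving 67.2°.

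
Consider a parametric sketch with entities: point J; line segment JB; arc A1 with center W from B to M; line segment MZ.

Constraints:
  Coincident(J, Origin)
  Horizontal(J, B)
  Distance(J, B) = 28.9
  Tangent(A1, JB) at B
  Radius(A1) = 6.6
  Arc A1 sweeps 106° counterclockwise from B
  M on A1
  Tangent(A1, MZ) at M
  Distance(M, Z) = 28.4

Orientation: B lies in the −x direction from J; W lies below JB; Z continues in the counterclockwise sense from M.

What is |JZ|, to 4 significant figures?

45.03

J is at the origin; JB is horizontal with |JB| = 28.9 and B on the −x side, so B = (-28.90, 0.000). Since A1 is tangent to JB there, WB ⟂ JB, so W = B + (0, -6.6) = (-28.90, -6.600). On A1, B sits at bearing 90° from W; a 106° counterclockwise sweep puts M at bearing 196°, so M = W + 6.6·(cos 196°, sin 196°) = (-35.24, -8.419). The tangent condition forces WM to be normal to MZ, so MZ runs along (−sin 196°, cos 196°); with |MZ| = 28.4, Z = (-27.42, -35.72). Then |JZ| = |Z − J| = 45.03.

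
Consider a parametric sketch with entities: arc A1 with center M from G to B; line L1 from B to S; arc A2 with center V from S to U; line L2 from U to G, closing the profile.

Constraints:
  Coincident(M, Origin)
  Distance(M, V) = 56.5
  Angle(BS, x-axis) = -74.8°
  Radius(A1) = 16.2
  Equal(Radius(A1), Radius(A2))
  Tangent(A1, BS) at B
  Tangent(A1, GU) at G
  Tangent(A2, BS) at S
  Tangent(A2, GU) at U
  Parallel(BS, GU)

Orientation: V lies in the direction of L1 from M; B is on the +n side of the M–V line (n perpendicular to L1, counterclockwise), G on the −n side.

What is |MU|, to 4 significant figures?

58.78

The slot axis is L1's direction at -74.8°, so u = (cos -74.8°, sin -74.8°) = (0.2622, -0.9650) and n = (−sin -74.8°, cos -74.8°) = (0.9650, 0.2622). M is at the origin and V lies 56.5 along u from M, so V = 56.5·u = (14.81, -54.52). Tangency of A1 to both parallel lines with radius 16.2 puts B and G at M ± 16.2·n: B = (15.63, 4.247), G = (-15.63, -4.247). Equal radii place S and U the same way about V: S = V + 16.2·n = (30.45, -50.28), U = V − 16.2·n = (-0.8196, -58.77). Then |MU| = |U − M| = 58.78.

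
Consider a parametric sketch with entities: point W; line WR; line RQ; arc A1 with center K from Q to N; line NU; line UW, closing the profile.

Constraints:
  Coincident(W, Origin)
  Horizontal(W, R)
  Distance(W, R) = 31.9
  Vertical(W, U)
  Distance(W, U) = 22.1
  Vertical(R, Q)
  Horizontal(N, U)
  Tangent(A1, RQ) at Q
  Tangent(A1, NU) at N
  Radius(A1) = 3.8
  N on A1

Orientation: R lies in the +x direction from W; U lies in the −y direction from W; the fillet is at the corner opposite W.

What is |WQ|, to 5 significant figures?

36.776

W is at the origin; W and R share the same y with |WR| = 31.9 and R on the +x side, so R = (31.900, 0.0000). W and U share the same x with |WU| = 22.1 and U on the −y side, so U = (0.0000, -22.100). The virtual corner opposite W is at (31.900, -22.100). Since A1 is tangent to RQ there, KQ ⟂ RQ and the tangent condition forces KN to be normal to NU, with radius 3.8, so the center K sits 3.8 in from both sides at K = (28.100, -18.300). That places the tangent points at Q = (31.900, -18.300) on RQ and N = (28.100, -22.100) on NU. Then |WQ| = |Q − W| = 36.776.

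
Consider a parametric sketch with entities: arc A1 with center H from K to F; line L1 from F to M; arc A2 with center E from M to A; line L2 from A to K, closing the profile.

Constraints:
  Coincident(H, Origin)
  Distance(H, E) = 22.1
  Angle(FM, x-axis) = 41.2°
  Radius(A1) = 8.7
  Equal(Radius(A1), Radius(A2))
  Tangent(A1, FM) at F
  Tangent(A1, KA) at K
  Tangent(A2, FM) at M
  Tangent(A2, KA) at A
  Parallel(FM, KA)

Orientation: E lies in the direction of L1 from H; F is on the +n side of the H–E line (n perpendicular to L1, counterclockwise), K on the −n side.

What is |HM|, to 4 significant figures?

23.75

The slot axis is L1's direction at 41.2°, so u = (cos 41.2°, sin 41.2°) = (0.7524, 0.6587) and n = (−sin 41.2°, cos 41.2°) = (-0.6587, 0.7524). H is at the origin and E lies 22.1 along u from H, so E = 22.1·u = (16.63, 14.56). Tangency of A1 to both parallel lines with radius 8.7 puts F and K at H ± 8.7·n: F = (-5.731, 6.546), K = (5.731, -6.546). Equal radii place M and A the same way about E: M = E + 8.7·n = (10.90, 21.10), A = E − 8.7·n = (22.36, 8.011). Then |HM| = |M − H| = 23.75.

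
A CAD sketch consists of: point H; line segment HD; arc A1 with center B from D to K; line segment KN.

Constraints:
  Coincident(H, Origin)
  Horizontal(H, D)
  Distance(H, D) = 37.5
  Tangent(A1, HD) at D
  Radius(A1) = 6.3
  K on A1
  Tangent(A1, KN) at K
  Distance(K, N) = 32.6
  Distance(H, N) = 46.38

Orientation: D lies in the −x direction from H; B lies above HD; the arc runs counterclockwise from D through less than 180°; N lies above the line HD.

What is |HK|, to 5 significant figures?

31.730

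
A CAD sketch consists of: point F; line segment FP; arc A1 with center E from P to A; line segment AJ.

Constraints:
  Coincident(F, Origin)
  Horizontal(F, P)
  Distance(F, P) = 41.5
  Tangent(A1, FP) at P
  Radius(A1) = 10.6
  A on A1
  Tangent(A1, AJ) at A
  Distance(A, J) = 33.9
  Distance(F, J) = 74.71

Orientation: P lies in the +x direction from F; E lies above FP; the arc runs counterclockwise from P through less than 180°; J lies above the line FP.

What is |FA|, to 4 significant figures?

51.66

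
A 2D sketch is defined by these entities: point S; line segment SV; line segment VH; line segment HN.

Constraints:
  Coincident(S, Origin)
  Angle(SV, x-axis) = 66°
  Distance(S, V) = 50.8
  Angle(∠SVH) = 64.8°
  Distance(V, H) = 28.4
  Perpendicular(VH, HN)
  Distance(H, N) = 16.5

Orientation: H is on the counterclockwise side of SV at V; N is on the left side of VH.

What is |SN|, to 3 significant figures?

30.2

S is at the origin; SV runs at 66.0° with length 50.8, so V = 50.8·(cos 66.0°, sin 66.0°) = (20.7, 46.4). ∠SVH = 64.8°, so VH runs at 66.0° + (180° − 64.8°) = 181° from the x-axis; with |VH| = 28.4, H = V + 28.4·(cos 181°, sin 181°) = (-7.73, 45.8). VH is perpendicular to HN; with |HN| = 16.5 on the left of VH, N = H + 16.5·(0.0209, -1.00) = (-7.39, 29.3). Then |SN| = |N − S| = 30.2.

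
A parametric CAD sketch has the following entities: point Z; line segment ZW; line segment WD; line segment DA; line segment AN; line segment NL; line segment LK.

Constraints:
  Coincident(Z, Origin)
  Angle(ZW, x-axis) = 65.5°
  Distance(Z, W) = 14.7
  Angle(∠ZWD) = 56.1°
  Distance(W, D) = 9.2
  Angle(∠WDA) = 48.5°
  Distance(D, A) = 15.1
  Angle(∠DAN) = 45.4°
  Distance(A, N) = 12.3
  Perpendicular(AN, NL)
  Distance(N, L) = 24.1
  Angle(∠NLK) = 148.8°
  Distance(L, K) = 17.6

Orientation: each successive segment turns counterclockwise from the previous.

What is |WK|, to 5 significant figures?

38.433

Z is at the origin; ZW runs at 65.5° with length 14.7, so W = (6.0960, 13.376). ∠ZWD = 56.1° gives WD at -170.60° from the x-axis; with |WD| = 9.2, D = (-2.9805, 11.874). ∠WDA = 48.5° gives DA at -39.100° from the x-axis; with |DA| = 15.1, A = (8.7378, 2.3506). ∠DAN = 45.4° gives AN at 95.500° from the x-axis; with |AN| = 12.3, N = (7.5589, 14.594). The perpendicularity gives NL at right angles to AN, so NL runs at -174.50°; with |NL| = 24.1, L = (-16.430, 12.284). ∠NLK = 148.8° gives LK at -143.30° from the x-axis; with |LK| = 17.6, K = (-30.541, 1.7659). Then |WK| = |K − W| = 38.433.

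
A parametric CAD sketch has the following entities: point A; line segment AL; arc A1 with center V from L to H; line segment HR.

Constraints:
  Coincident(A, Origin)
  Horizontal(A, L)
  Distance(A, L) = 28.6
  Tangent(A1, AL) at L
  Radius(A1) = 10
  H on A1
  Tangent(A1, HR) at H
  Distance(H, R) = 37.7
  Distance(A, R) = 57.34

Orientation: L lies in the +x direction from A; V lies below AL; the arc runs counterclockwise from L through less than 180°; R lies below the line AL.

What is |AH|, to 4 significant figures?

22.96

A is at the origin; AL is horizontal with |AL| = 28.6 and L on the +x side, so L = (28.60, 0.000). Tangency of A1 to AL means the radius VL is perpendicular to AL, so V = L + (0, -10) = (28.60, -10.00). Since VH ⟂ HR (tangency), |VR| = √(10.0² + 37.7²) = 39.00 regardless of where H sits on A1. So R lies on both circle(A, 57.34) and circle(V, 39.00); the below-AL intersection is R = (29.80, -48.99). H is the foot of the tangent from R: H = (19.02, -12.86).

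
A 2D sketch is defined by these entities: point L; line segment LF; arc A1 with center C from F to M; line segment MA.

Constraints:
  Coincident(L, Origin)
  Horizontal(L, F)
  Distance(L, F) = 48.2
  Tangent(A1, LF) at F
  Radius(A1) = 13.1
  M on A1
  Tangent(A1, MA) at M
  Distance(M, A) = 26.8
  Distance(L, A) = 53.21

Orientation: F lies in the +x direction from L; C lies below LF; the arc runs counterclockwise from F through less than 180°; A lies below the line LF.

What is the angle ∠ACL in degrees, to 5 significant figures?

79.298°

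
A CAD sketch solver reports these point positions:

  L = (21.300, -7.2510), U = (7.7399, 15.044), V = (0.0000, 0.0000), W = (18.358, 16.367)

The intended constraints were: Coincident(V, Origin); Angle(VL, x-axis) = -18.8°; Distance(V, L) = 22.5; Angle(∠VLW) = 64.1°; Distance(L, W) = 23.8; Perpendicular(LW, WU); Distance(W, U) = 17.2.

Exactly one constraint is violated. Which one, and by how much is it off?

Distance(W, U) = 17.2 — off by 6.50.

V = (0.00, 0.00) ✓; VL at -18.80° ✓; |VL| = 22.50 ✓; ∠VLW = 64.10° ✓; |LW| = 23.80 ✓; ∠(LW, WU) = 90.00° ✓; |WU| = 10.70 ✗.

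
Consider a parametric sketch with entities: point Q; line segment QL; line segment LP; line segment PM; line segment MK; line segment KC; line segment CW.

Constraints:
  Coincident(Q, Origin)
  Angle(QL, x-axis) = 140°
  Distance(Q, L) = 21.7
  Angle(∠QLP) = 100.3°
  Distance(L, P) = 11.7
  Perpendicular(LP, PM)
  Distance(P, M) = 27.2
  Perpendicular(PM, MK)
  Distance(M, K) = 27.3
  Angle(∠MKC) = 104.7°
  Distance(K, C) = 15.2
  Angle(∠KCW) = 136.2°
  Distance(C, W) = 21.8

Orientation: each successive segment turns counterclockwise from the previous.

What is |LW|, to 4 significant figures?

11.01

Q is at the origin; QL runs at 140.0° with length 21.7, so L = (-16.62, 13.95). ∠QLP = 100.3° gives LP at -140.3° from the x-axis; with |LP| = 11.7, P = (-25.63, 6.475). LP is perpendicular to PM, so PM runs at -50.30°; with |PM| = 27.2, M = (-8.251, -14.45). PM is perpendicular to MK, so MK runs at 39.70°; with |MK| = 27.3, K = (12.75, 2.986). ∠MKC = 104.7° gives KC at 115.0° from the x-axis; with |KC| = 15.2, C = (6.330, 16.76). ∠KCW = 136.2° gives CW at 158.8° from the x-axis; with |CW| = 21.8, W = (-13.99, 24.64). Then |LW| = |W − L| = 11.01.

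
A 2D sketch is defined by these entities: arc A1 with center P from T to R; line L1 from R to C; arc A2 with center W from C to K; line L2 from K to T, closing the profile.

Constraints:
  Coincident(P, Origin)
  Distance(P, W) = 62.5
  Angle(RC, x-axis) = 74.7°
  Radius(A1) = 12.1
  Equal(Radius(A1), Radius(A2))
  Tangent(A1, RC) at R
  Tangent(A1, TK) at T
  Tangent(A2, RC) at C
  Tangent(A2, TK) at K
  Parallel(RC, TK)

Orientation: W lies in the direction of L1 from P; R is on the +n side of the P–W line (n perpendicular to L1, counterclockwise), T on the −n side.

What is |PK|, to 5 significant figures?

63.661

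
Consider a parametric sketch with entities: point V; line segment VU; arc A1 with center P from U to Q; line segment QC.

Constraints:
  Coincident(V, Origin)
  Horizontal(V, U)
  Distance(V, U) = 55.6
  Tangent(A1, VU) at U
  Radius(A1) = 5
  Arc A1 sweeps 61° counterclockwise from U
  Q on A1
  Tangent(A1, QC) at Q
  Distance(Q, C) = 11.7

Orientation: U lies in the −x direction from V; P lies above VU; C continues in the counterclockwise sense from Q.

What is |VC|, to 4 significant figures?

47.32

V is at the origin; VU is horizontal with |VU| = 55.6 and U on the −x side, so U = (-55.60, 0.000). Tangency of A1 to VU means the radius PU is perpendicular to VU, so P = U + (0, 5) = (-55.60, 5.000). On A1, U sits at bearing -90° from P; a 61° counterclockwise sweep puts Q at bearing -29°, so Q = P + 5.0·(cos -29°, sin -29°) = (-51.23, 2.576). Tangency of A1 to QC means the radius PQ is perpendicular to QC, so QC runs along (−sin -29°, cos -29°); with |QC| = 11.7, C = (-45.55, 12.81). Then |VC| = |C − V| = 47.32.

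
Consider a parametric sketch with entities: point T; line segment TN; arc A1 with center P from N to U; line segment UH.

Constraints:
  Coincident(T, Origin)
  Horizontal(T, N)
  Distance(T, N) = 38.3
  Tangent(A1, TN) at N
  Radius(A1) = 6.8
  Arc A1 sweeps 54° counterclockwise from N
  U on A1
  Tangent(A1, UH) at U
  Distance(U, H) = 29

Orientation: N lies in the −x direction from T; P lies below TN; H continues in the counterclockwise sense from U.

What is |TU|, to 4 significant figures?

43.89

Tangency of A1 to TN means the radius PN is perpendicular to TN, so P = N + (0, -6.8) = (-38.30, -6.800). On A1, N sits at bearing 90° from P; a 54° counterclockwise sweep puts U at bearing 144°, so U = P + 6.8·(cos 144°, sin 144°) = (-43.80, -2.803). Then |TU| = |U − T| = 43.89.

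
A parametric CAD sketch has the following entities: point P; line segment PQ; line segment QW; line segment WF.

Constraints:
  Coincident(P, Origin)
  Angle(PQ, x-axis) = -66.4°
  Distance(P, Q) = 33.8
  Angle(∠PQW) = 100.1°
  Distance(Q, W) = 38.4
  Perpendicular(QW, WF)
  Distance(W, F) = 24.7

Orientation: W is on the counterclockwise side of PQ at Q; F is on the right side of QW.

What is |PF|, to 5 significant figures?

72.981

P is at the origin; PQ runs at -66.4° with length 33.8, so Q = 33.8·(cos -66.4°, sin -66.4°) = (13.532, -30.973). ∠PQW = 100.1°, so QW runs at -66.4° + (180° − 100.1°) = 13.500° from the x-axis; with |QW| = 38.4, W = Q + 38.4·(cos 13.500°, sin 13.500°) = (50.871, -22.009). QW ⟂ WF; with |WF| = 24.7 on the right of QW, F = W + 24.7·(0.23345, -0.97237) = (56.637, -46.026). Then |PF| = |F − P| = 72.981.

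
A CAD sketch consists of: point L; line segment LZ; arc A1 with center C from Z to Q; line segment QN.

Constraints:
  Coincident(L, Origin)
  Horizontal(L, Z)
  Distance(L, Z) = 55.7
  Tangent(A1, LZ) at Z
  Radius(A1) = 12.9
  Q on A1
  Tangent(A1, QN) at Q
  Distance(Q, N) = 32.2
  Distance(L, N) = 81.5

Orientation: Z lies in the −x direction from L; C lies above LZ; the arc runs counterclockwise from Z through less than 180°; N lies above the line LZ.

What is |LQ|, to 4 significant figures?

50.88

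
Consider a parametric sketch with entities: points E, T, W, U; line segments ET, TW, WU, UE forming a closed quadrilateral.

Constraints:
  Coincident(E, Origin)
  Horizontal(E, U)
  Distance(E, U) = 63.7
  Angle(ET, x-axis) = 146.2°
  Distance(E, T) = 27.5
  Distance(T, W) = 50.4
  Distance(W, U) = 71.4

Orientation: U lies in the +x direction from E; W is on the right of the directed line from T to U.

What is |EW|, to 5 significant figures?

30.150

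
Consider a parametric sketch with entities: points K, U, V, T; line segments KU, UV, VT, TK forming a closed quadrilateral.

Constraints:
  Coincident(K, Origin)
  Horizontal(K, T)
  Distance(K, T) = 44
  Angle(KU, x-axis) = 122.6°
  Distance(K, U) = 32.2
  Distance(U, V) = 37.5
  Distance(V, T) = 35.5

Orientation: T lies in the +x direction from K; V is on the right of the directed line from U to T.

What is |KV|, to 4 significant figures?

8.500

Checks: |UV| = 37.50 ✓; |VT| = 35.50 ✓.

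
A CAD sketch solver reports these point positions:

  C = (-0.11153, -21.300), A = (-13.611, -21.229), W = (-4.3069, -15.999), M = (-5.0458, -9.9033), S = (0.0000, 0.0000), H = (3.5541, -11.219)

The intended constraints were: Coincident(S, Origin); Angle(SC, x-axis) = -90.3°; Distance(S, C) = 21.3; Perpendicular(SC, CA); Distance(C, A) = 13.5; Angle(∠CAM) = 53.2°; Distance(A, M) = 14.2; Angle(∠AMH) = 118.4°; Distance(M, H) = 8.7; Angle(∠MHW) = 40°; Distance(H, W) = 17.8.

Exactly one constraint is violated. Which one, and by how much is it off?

Distance(H, W) = 17.8 — off by 8.60.

S = (0.00, 0.00) ✓; SC at -90.30° ✓; |SC| = 21.30 ✓; ∠(SC, CA) = 90.00° ✓; |CA| = 13.50 ✓; ∠CAM = 53.20° ✓; |AM| = 14.20 ✓; ∠AMH = 118.4° ✓; |MH| = 8.700 ✓; ∠MHW = 40.00° ✓; |HW| = 9.200 ✗.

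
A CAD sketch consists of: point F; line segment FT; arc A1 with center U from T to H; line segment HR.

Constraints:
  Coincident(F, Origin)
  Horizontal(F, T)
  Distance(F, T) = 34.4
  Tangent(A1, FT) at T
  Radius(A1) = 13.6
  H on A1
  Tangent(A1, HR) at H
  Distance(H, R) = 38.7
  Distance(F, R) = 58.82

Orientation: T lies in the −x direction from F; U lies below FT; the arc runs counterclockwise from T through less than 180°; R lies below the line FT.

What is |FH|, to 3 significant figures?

50.4

F is at the origin; FT is horizontal with |FT| = 34.4 and T on the −x side, so T = (-34.4, 0.00). Tangency of A1 to FT means the radius UT is perpendicular to FT, so U = T + (0, -13.6) = (-34.4, -13.6). Since UH ⟂ HR (tangency), |UR| = √(13.6² + 38.7²) = 41.0 regardless of where H sits on A1. So R lies on both circle(F, 58.82) and circle(U, 41.0); the below-FT intersection is R = (-24.6, -53.4). H is the foot of the tangent from R: H = (-45.8, -21.0).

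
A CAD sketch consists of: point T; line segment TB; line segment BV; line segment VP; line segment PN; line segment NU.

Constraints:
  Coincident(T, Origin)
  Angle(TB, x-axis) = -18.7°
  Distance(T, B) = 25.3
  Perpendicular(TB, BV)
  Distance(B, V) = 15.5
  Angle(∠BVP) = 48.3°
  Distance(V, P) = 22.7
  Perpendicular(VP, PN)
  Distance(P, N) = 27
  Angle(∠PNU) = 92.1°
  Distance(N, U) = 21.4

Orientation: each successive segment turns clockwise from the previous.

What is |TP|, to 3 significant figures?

8.36

T is at the origin; TB runs at -18.7° with length 25.3, so B = (24.0, -8.11). TB ⟂ BV, so BV runs at -109°; with |BV| = 15.5, V = (19.0, -22.8). ∠BVP = 48.3° gives VP at 120° from the x-axis; with |VP| = 22.7, P = (7.78, -3.06). Then |TP| = |P − T| = 8.36.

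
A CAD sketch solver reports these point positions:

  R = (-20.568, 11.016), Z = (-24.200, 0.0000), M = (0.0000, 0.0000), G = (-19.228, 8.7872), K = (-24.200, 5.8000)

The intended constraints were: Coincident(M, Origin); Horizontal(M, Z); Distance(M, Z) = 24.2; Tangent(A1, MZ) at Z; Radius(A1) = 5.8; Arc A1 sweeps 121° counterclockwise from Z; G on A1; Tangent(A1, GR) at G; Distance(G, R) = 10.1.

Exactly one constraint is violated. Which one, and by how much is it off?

Distance(G, R) = 10.1 — off by 7.50.

M = (0.00, 0.00) ✓; M.y = 0.00, Z.y = 0.00 ✓; |MZ| = 24.20 ✓; ∠(KZ, ZM) = 90.00° ✓; |KZ| = 5.800 ✓; bearing(K→G) − bearing(K→Z) = 121.0° ✓; |KG| = 5.800 ✓; ∠(KG, GR) = 89.98° ✓; |GR| = 2.601 ✗.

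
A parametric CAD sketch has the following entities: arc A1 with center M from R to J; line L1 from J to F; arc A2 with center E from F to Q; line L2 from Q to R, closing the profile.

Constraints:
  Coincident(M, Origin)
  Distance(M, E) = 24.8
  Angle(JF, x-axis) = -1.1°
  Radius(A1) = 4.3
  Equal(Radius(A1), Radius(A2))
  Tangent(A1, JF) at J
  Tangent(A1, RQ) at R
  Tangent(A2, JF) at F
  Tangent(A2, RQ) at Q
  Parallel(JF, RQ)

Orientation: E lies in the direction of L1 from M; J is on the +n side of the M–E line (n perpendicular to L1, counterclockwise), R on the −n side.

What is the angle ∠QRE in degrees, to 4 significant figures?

9.837°

The slot axis is L1's direction at -1.1°, so u = (cos -1.1°, sin -1.1°) = (0.9998, -0.01920) and n = (−sin -1.1°, cos -1.1°) = (0.01920, 0.9998). M is at the origin and E lies 24.8 along u from M, so E = 24.8·u = (24.80, -0.4761). Tangency of A1 to both parallel lines with radius 4.3 puts J and R at M ± 4.3·n: J = (0.08255, 4.299), R = (-0.08255, -4.299). Equal radii place F and Q the same way about E: F = E + 4.3·n = (24.88, 3.823), Q = E − 4.3·n = (24.71, -4.775). Then cos ∠QRE = RQ·RE / (|RQ||RE|), giving 9.837°.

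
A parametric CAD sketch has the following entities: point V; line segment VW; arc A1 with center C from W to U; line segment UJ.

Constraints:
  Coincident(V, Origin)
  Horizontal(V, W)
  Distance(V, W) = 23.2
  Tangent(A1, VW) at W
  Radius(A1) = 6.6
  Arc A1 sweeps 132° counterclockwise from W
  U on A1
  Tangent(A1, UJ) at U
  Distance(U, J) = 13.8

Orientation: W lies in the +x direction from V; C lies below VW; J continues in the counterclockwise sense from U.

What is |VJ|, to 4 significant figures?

34.79

V is at the origin; V and W share the same y with |VW| = 23.2 and W on the +x side, so W = (23.20, 0.000). Tangency of A1 to VW means the radius CW is perpendicular to VW, so C = W + (0, -6.6) = (23.20, -6.600). On A1, W sits at bearing 90° from C; a 132° counterclockwise sweep puts U at bearing 222°, so U = C + 6.6·(cos 222°, sin 222°) = (18.30, -11.02). A1 meets UJ tangentially, so CU is at right angles to UJ, so UJ runs along (−sin 222°, cos 222°); with |UJ| = 13.8, J = (27.53, -21.27). Then |VJ| = |J − V| = 34.79.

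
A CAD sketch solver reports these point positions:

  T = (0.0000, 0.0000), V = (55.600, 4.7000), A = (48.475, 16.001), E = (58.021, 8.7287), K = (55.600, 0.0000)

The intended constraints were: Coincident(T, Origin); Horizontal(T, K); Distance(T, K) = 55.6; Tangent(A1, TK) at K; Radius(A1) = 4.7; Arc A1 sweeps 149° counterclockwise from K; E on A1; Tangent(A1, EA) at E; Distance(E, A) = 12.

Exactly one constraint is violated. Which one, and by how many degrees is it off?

Tangent(A1, EA) at E — off by 6.30°.

T = (0.00, 0.00) ✓; T.y = 0.00, K.y = 0.00 ✓; |TK| = 55.60 ✓; ∠(VK, KT) = 90.00° ✓; |VK| = 4.700 ✓; bearing(V→E) − bearing(V→K) = 149.0° ✓; |VE| = 4.700 ✓; ∠(VE, EA) = 96.30° ✗; |EA| = 12.00 ✓.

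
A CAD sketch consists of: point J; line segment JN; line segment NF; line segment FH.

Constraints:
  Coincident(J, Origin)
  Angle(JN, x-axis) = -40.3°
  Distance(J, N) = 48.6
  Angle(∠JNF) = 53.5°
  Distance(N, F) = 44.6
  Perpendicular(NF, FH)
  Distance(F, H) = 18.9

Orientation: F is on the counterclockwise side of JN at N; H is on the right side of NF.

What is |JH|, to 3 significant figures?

60.1

J is at the origin; JN runs at -40.3° with length 48.6, so N = 48.6·(cos -40.3°, sin -40.3°) = (37.1, -31.4). ∠JNF = 53.5°, so NF runs at -40.3° + (180° − 53.5°) = 86.2° from the x-axis; with |NF| = 44.6, F = N + 44.6·(cos 86.2°, sin 86.2°) = (40.0, 13.1). NF ⟂ FH; with |FH| = 18.9 on the right of NF, H = F + 18.9·(0.998, -0.0663) = (58.9, 11.8). Then |JH| = |H − J| = 60.1.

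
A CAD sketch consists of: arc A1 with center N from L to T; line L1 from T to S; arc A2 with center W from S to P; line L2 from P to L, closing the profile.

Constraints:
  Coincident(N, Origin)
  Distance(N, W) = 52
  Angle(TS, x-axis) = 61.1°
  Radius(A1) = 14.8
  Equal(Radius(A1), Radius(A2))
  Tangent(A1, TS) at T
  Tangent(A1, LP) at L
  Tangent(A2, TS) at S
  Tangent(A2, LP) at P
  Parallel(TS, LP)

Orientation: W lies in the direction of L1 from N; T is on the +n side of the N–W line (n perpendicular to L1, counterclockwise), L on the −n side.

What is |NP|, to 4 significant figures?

54.07

The slot axis is L1's direction at 61.1°, so u = (cos 61.1°, sin 61.1°) = (0.4833, 0.8755) and n = (−sin 61.1°, cos 61.1°) = (-0.8755, 0.4833). N is at the origin and W lies 52.0 along u from N, so W = 52.0·u = (25.13, 45.52). Tangency of A1 to both parallel lines with radius 14.8 puts T and L at N ± 14.8·n: T = (-12.96, 7.153), L = (12.96, -7.153). Equal radii place S and P the same way about W: S = W + 14.8·n = (12.17, 52.68), P = W − 14.8·n = (38.09, 38.37). Then |NP| = |P − N| = 54.07.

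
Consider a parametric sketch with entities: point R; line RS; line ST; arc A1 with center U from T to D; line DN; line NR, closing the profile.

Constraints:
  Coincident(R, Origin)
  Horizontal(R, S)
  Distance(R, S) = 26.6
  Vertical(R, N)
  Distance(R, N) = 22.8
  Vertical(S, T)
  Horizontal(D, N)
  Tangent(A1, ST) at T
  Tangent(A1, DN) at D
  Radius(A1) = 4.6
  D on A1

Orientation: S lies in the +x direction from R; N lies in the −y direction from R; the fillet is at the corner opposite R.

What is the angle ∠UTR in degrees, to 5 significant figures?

34.380°

R is at the origin; R and S share the same y with |RS| = 26.6 and S on the +x side, so S = (26.600, 0.0000). RN is vertical with |RN| = 22.8 and N on the −y side, so N = (0.0000, -22.800). The virtual corner opposite R is at (26.600, -22.800). Tangency of A1 to ST means the radius UT is perpendicular to ST and A1 meets DN tangentially, so UD is at right angles to DN, with radius 4.6, so the center U sits 4.6 in from both sides at U = (22.000, -18.200). That places the tangent points at T = (26.600, -18.200) on ST and D = (22.000, -22.800) on DN. Then cos ∠UTR = TU·TR / (|TU||TR|), giving 34.380°.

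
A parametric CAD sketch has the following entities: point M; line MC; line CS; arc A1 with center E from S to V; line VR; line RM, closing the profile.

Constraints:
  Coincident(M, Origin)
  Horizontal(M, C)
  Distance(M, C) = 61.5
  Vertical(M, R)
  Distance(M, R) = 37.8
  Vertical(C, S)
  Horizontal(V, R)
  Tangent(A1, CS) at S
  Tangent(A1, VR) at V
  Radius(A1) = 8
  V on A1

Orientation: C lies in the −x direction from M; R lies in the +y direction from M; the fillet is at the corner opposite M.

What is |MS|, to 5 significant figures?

68.340

M is at the origin; M and C share the same y with |MC| = 61.5 and C on the −x side, so C = (-61.500, 0.0000). M and R share the same x with |MR| = 37.8 and R on the +y side, so R = (0.0000, 37.800). The virtual corner opposite M is at (-61.500, 37.800). Since A1 is tangent to CS there, ES ⟂ CS and since A1 is tangent to VR there, EV ⟂ VR, with radius 8.0, so the center E sits 8.0 in from both sides at E = (-53.500, 29.800). That places the tangent points at S = (-61.500, 29.800) on CS and V = (-53.500, 37.800) on VR. Then |MS| = |S − M| = 68.340.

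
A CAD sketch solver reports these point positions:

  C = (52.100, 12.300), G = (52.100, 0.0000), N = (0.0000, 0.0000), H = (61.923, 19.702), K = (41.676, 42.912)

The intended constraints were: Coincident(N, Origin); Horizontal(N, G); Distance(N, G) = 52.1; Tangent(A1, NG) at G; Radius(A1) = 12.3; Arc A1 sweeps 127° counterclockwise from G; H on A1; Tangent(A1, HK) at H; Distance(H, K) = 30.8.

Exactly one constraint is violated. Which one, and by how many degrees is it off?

Tangent(A1, HK) at H — off by 4.10°.

N = (0.00, 0.00) ✓; N.y = 0.00, G.y = 0.00 ✓; |NG| = 52.10 ✓; ∠(CG, GN) = 90.00° ✓; |CG| = 12.30 ✓; bearing(C→H) − bearing(C→G) = 127.0° ✓; |CH| = 12.30 ✓; ∠(CH, HK) = 85.90° ✗; |HK| = 30.80 ✓.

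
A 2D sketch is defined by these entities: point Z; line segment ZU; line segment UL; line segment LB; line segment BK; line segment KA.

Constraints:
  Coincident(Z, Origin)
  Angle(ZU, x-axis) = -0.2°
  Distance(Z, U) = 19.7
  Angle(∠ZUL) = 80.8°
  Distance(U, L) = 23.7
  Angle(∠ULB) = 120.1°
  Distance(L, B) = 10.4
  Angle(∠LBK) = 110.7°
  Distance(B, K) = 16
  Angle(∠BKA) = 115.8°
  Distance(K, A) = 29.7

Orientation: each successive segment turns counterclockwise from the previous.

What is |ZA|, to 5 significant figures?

14.127

Z is at the origin; ZU runs at -0.2° with length 19.7, so U = (19.700, -0.068766). ∠ZUL = 80.8° gives UL at 99.000° from the x-axis; with |UL| = 23.7, L = (15.992, 23.339). ∠ULB = 120.1° gives LB at 158.90° from the x-axis; with |LB| = 10.4, B = (6.2897, 27.083). ∠LBK = 110.7° gives BK at -131.80° from the x-axis; with |BK| = 16.0, K = (-4.3749, 15.156). ∠BKA = 115.8° gives KA at -67.600° from the x-axis; with |KA| = 29.7, A = (6.9429, -12.303). Then |ZA| = |A − Z| = 14.127.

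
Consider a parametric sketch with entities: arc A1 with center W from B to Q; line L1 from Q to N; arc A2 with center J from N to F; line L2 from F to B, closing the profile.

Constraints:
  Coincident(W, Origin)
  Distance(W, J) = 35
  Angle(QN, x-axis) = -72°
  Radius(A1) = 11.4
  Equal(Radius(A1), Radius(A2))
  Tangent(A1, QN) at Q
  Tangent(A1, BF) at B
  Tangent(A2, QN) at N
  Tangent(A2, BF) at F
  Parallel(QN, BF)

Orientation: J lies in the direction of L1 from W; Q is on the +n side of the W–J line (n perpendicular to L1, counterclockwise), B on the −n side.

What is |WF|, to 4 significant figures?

36.81

The slot axis is L1's direction at -72.0°, so u = (cos -72.0°, sin -72.0°) = (0.3090, -0.9511) and n = (−sin -72.0°, cos -72.0°) = (0.9511, 0.3090). W is at the origin and J lies 35.0 along u from W, so J = 35.0·u = (10.82, -33.29). Tangency of A1 to both parallel lines with radius 11.4 puts Q and B at W ± 11.4·n: Q = (10.84, 3.523), B = (-10.84, -3.523). Equal radii place N and F the same way about J: N = J + 11.4·n = (21.66, -29.76), F = J − 11.4·n = (-0.02645, -36.81). Then |WF| = |F − W| = 36.81.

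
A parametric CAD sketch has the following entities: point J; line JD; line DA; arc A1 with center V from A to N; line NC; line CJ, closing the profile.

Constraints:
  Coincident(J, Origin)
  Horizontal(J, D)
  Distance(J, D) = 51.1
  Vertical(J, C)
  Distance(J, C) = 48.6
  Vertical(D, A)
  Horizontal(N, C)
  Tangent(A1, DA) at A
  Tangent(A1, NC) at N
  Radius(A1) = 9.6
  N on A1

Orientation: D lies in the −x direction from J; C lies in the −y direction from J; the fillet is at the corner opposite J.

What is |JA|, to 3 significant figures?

64.3

J is at the origin; JD is horizontal with |JD| = 51.1 and D on the −x side, so D = (-51.1, 0.00). J and C share the same x with |JC| = 48.6 and C on the −y side, so C = (0.00, -48.6). The virtual corner opposite J is at (-51.1, -48.6). A1 meets DA tangentially, so VA is at right angles to DA and since A1 is tangent to NC there, VN ⟂ NC, with radius 9.6, so the center V sits 9.6 in from both sides at V = (-41.5, -39.0). That places the tangent points at A = (-51.1, -39.0) on DA and N = (-41.5, -48.6) on NC. Then |JA| = |A − J| = 64.3.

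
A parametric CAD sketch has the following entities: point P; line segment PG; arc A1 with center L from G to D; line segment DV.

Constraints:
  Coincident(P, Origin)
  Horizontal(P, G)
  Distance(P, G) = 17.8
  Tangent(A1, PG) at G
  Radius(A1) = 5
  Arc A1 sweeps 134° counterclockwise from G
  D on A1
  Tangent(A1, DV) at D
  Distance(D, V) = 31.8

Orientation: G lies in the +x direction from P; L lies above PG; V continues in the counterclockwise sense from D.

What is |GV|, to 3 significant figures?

36.4

P is at the origin; P and G share the same y with |PG| = 17.8 and G on the +x side, so G = (17.8, 0.00). Tangency of A1 to PG means the radius LG is perpendicular to PG, so L = G + (0, 5) = (17.8, 5.00). On A1, G sits at bearing -90° from L; a 134° counterclockwise sweep puts D at bearing 44°, so D = L + 5.0·(cos 44°, sin 44°) = (21.4, 8.47). A1 meets DV tangentially, so LD is at right angles to DV, so DV runs along (−sin 44°, cos 44°); with |DV| = 31.8, V = (-0.693, 31.3). Then |GV| = |V − G| = 36.4.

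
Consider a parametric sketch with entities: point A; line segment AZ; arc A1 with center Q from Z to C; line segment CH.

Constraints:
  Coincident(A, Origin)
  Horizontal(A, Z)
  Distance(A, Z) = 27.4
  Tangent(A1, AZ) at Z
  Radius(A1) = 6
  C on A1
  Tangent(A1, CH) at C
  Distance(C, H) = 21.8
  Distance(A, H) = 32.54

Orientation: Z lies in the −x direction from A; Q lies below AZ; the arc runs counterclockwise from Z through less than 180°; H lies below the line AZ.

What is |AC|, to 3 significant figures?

33.5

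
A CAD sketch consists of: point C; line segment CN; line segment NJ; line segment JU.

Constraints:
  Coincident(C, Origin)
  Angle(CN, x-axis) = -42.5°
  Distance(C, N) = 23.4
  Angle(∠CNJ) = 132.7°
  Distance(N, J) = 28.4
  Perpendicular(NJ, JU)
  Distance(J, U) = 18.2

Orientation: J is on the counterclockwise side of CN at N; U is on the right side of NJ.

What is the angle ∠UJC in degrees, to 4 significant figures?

111.2°

C is at the origin; CN runs at -42.5° with length 23.4, so N = 23.4·(cos -42.5°, sin -42.5°) = (17.25, -15.81). ∠CNJ = 132.7°, so NJ runs at -42.5° + (180° − 132.7°) = 4.800° from the x-axis; with |NJ| = 28.4, J = N + 28.4·(cos 4.800°, sin 4.800°) = (45.55, -13.43). NJ ⟂ JU; with |JU| = 18.2 on the right of NJ, U = J + 18.2·(0.08368, -0.9965) = (47.08, -31.57). Then cos ∠UJC = JU·JC / (|JU||JC|), giving 111.2°.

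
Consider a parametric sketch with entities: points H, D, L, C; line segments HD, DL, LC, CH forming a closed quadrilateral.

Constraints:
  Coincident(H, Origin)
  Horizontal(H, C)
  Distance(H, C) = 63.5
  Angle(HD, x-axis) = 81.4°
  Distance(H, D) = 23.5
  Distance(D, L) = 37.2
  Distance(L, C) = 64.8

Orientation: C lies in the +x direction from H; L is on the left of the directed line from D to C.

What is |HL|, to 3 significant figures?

58.9

H is at the origin; H and C share the same y with |HC| = 63.5 and C in +x, so C = (63.5, 0). HD runs at 81.4° with |HD| = 23.5, so D = (3.51, 23.2). L is determined by |DL| = 37.2 and |LC| = 64.8 together: it lies at the intersection of circle(D, 37.2) and circle(C, 64.8). With |DC| = 64.3, the foot of the radical line on DC is 10.3 from D and the perpendicular offset is √(37.2² − 10.3²) = 35.8. Taking the left-of-DC solution: L = (26.0, 52.9).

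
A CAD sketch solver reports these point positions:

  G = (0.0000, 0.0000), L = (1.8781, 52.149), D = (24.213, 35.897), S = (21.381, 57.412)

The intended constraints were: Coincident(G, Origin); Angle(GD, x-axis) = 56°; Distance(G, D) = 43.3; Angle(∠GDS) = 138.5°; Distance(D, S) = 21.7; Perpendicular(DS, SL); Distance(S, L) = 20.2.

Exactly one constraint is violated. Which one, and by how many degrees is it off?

Perpendicular(DS, SL) — off by 7.60°.

G = (0.00, 0.00) ✓; GD at 56.00° ✓; |GD| = 43.30 ✓; ∠GDS = 138.5° ✓; |DS| = 21.70 ✓; ∠(DS, SL) = 97.60° ✗; |SL| = 20.20 ✓.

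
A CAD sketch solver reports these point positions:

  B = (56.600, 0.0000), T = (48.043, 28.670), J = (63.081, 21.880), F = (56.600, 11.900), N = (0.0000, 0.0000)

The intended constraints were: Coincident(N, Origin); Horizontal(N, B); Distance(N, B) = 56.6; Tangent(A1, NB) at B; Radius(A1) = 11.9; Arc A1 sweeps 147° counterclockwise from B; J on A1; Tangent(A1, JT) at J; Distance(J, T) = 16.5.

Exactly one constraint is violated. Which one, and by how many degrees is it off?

Tangent(A1, JT) at J — off by 8.70°.

N = (0.00, 0.00) ✓; N.y = 0.00, B.y = 0.00 ✓; |NB| = 56.60 ✓; ∠(FB, BN) = 90.00° ✓; |FB| = 11.90 ✓; bearing(F→J) − bearing(F→B) = 147.0° ✓; |FJ| = 11.90 ✓; ∠(FJ, JT) = 81.30° ✗; |JT| = 16.50 ✓.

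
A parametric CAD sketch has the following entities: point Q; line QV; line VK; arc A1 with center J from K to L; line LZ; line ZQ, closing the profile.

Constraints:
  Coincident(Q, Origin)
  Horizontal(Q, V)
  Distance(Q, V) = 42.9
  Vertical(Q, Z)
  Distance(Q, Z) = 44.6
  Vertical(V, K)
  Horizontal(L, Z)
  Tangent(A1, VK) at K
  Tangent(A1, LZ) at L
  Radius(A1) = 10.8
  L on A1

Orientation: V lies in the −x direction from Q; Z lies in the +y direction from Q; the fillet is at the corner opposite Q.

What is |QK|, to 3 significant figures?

54.6

The virtual corner opposite Q is at (-42.9, 44.6). A1 meets VK tangentially, so JK is at right angles to VK and the tangent condition forces JL to be normal to LZ, with radius 10.8, so the center J sits 10.8 in from both sides at J = (-32.1, 33.8). That places the tangent points at K = (-42.9, 33.8) on VK and L = (-32.1, 44.6) on LZ. Then |QK| = |K − Q| = 54.6.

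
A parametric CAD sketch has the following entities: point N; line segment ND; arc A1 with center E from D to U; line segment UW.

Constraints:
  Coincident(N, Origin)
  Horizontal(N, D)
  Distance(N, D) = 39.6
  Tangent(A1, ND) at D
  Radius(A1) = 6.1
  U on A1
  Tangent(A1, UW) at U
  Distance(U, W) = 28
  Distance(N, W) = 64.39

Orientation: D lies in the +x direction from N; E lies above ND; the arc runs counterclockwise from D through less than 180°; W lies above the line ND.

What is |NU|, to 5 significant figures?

45.134

Checks: |EU| = 6.100 ✓; ∠(EU, UW) = 90.00° ✓; |UW| = 28.00 ✓; |NW| = 64.39 ✓.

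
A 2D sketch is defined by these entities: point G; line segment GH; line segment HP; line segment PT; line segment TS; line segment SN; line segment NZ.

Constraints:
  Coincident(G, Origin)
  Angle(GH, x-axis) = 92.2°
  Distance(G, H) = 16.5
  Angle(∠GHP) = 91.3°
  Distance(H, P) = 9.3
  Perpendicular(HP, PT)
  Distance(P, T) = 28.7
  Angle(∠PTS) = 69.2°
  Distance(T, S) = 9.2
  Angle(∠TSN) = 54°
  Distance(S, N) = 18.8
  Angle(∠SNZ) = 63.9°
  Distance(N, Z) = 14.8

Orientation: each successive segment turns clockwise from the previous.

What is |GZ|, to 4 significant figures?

22.91

G is at the origin; GH runs at 92.2° with length 16.5, so H = (-0.6334, 16.49). ∠GHP = 91.3° gives HP at 3.500° from the x-axis; with |HP| = 9.3, P = (8.649, 17.06). HP is perpendicular to PT, so PT runs at -86.50°; with |PT| = 28.7, T = (10.40, -11.59). ∠PTS = 69.2° gives TS at 162.7° from the x-axis; with |TS| = 9.2, S = (1.618, -8.855). ∠TSN = 54.0° gives SN at 36.70° from the x-axis; with |SN| = 18.8, N = (16.69, 2.380). ∠SNZ = 63.9° gives NZ at -79.40° from the x-axis; with |NZ| = 14.8, Z = (19.41, -12.17). Then |GZ| = |Z − G| = 22.91.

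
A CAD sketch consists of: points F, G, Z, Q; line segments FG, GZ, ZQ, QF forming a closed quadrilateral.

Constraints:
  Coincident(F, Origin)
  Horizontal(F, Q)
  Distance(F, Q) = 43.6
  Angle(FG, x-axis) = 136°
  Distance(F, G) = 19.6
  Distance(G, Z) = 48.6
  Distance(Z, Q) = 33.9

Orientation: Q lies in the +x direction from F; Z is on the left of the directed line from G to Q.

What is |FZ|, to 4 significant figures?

44.26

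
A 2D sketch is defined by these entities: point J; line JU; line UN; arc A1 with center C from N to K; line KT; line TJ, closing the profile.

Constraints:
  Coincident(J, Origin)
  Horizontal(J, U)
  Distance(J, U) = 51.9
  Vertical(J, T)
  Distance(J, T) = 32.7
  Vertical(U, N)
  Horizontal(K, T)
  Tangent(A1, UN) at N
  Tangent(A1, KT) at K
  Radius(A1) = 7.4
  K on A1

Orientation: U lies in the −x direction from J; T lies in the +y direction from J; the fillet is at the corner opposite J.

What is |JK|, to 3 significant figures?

55.2

The virtual corner opposite J is at (-51.9, 32.7). A1 meets UN tangentially, so CN is at right angles to UN and tangency of A1 to KT means the radius CK is perpendicular to KT, with radius 7.4, so the center C sits 7.4 in from both sides at C = (-44.5, 25.3). That places the tangent points at N = (-51.9, 25.3) on UN and K = (-44.5, 32.7) on KT. Then |JK| = |K − J| = 55.2.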